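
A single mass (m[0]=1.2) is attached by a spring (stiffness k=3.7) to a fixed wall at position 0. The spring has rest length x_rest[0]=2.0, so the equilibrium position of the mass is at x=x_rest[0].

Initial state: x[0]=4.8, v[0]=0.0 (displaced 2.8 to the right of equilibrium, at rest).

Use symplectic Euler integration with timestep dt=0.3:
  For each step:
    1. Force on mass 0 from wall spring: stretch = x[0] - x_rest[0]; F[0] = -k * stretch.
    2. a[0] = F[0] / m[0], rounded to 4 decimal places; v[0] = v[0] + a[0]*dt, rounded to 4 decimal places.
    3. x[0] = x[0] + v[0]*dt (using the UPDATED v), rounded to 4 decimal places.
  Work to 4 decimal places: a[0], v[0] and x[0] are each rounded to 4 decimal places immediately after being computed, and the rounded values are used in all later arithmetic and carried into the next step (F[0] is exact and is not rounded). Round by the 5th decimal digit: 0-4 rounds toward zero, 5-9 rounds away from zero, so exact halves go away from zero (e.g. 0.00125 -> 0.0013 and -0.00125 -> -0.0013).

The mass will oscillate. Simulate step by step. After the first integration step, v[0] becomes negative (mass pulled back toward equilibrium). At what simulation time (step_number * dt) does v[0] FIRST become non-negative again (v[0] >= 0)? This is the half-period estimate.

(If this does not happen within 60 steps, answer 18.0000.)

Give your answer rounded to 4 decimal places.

Step 0: x=[4.8000] v=[0.0000]
Step 1: x=[4.0230] v=[-2.5900]
Step 2: x=[2.6846] v=[-4.4613]
Step 3: x=[1.1562] v=[-5.0946]
Step 4: x=[-0.1380] v=[-4.3141]
Step 5: x=[-0.8389] v=[-2.3364]
Step 6: x=[-0.7520] v=[0.2896]
First v>=0 after going negative at step 6, time=1.8000

Answer: 1.8000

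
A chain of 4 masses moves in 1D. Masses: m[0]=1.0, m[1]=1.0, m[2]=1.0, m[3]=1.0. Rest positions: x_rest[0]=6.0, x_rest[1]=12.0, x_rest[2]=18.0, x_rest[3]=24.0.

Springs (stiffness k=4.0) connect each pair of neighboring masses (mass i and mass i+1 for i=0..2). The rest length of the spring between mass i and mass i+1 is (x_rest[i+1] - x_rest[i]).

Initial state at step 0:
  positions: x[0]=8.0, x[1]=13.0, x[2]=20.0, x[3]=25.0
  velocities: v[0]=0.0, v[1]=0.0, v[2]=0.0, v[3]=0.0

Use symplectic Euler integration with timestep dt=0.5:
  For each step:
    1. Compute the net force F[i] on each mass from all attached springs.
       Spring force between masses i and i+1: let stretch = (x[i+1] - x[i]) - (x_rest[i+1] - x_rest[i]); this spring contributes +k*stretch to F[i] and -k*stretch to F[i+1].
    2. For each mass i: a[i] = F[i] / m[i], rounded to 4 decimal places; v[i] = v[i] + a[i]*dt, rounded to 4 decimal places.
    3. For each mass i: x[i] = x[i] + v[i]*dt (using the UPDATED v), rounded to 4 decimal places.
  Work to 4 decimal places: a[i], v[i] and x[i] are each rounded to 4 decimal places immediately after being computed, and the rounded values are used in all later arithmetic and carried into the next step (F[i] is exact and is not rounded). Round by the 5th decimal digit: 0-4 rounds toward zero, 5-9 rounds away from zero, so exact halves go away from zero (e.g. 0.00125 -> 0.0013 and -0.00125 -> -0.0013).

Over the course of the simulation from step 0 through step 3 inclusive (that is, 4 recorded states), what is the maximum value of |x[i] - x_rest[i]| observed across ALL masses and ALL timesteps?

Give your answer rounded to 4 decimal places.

Answer: 3.0000

Derivation:
Step 0: x=[8.0000 13.0000 20.0000 25.0000] v=[0.0000 0.0000 0.0000 0.0000]
Step 1: x=[7.0000 15.0000 18.0000 26.0000] v=[-2.0000 4.0000 -4.0000 2.0000]
Step 2: x=[8.0000 12.0000 21.0000 25.0000] v=[2.0000 -6.0000 6.0000 -2.0000]
Step 3: x=[7.0000 14.0000 19.0000 26.0000] v=[-2.0000 4.0000 -4.0000 2.0000]
Max displacement = 3.0000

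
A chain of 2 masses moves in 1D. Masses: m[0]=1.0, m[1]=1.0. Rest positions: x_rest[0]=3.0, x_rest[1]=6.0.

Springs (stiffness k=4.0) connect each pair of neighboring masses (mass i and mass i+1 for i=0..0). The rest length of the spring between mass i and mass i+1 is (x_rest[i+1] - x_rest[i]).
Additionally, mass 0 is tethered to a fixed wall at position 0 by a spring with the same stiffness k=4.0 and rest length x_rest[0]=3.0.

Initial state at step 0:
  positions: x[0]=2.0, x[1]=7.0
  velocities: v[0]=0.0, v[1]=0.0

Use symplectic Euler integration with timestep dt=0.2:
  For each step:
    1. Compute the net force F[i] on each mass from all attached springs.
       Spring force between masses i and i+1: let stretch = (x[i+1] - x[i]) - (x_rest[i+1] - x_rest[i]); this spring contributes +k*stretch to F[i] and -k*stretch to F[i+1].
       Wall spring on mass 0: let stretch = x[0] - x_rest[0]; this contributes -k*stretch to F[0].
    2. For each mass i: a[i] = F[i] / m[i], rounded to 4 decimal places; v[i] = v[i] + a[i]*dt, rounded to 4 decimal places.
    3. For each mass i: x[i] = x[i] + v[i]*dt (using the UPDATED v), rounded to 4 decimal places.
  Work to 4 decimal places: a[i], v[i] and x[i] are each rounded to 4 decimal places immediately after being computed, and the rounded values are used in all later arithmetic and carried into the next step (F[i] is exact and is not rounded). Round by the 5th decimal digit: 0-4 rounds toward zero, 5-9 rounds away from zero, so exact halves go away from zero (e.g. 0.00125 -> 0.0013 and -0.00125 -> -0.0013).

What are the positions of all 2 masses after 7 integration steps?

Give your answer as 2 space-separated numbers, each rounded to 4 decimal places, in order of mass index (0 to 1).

Step 0: x=[2.0000 7.0000] v=[0.0000 0.0000]
Step 1: x=[2.4800 6.6800] v=[2.4000 -1.6000]
Step 2: x=[3.2352 6.1680] v=[3.7760 -2.5600]
Step 3: x=[3.9420 5.6668] v=[3.5341 -2.5062]
Step 4: x=[4.2941 5.3696] v=[1.7603 -1.4860]
Step 5: x=[4.1312 5.3803] v=[-0.8146 0.0536]
Step 6: x=[3.5071 5.6712] v=[-3.1203 1.4543]
Step 7: x=[2.6682 6.0958] v=[-4.1947 2.1230]

Answer: 2.6682 6.0958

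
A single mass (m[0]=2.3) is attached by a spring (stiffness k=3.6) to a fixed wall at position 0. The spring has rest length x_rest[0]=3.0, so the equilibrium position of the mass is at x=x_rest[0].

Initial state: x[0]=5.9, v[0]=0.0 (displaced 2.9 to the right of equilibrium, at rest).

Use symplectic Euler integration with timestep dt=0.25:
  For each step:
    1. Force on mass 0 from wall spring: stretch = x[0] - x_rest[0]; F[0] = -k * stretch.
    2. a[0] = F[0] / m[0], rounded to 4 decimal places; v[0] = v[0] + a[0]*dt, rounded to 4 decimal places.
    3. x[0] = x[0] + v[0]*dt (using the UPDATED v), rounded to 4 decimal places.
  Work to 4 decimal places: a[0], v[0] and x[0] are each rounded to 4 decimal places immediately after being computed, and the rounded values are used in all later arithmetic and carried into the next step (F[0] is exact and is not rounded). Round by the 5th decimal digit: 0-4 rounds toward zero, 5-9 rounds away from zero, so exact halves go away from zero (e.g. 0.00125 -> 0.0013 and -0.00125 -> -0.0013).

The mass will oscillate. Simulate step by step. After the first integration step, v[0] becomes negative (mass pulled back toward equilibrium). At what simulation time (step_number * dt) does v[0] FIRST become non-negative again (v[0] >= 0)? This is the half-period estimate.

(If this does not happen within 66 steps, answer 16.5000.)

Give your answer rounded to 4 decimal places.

Answer: 2.7500

Derivation:
Step 0: x=[5.9000] v=[0.0000]
Step 1: x=[5.6163] v=[-1.1348]
Step 2: x=[5.0767] v=[-2.1586]
Step 3: x=[4.3339] v=[-2.9712]
Step 4: x=[3.4606] v=[-3.4932]
Step 5: x=[2.5423] v=[-3.6734]
Step 6: x=[1.6687] v=[-3.4943]
Step 7: x=[0.9254] v=[-2.9734]
Step 8: x=[0.3850] v=[-2.1616]
Step 9: x=[0.1004] v=[-1.1384]
Step 10: x=[0.0995] v=[-0.0038]
Step 11: x=[0.3823] v=[1.1312]
First v>=0 after going negative at step 11, time=2.7500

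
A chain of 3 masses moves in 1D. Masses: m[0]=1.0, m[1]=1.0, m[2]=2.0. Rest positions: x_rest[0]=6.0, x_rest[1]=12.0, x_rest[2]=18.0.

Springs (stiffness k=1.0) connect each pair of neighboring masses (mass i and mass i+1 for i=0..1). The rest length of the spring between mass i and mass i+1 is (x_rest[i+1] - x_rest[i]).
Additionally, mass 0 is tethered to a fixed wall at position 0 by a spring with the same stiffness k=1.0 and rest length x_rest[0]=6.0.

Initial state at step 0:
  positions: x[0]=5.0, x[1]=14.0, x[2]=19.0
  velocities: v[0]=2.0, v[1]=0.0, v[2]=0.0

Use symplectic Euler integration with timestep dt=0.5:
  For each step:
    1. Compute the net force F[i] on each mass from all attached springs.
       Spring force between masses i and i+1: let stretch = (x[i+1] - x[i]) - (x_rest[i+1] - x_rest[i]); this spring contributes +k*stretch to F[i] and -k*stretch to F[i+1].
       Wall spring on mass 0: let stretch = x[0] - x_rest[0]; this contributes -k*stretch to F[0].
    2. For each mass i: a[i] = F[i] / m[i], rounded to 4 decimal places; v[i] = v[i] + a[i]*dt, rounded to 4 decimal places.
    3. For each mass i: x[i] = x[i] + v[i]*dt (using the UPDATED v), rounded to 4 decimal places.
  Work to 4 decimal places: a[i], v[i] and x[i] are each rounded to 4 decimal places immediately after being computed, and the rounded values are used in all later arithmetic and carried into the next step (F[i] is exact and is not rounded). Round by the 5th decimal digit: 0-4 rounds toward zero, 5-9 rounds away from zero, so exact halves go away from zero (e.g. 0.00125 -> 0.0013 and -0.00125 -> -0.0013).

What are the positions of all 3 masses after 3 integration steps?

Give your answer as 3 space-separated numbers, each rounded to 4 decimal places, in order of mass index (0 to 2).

Answer: 9.1329 12.0430 19.1934

Derivation:
Step 0: x=[5.0000 14.0000 19.0000] v=[2.0000 0.0000 0.0000]
Step 1: x=[7.0000 13.0000 19.1250] v=[4.0000 -2.0000 0.2500]
Step 2: x=[8.7500 12.0313 19.2344] v=[3.5000 -1.9375 0.2188]
Step 3: x=[9.1329 12.0430 19.1934] v=[0.7657 0.0234 -0.0820]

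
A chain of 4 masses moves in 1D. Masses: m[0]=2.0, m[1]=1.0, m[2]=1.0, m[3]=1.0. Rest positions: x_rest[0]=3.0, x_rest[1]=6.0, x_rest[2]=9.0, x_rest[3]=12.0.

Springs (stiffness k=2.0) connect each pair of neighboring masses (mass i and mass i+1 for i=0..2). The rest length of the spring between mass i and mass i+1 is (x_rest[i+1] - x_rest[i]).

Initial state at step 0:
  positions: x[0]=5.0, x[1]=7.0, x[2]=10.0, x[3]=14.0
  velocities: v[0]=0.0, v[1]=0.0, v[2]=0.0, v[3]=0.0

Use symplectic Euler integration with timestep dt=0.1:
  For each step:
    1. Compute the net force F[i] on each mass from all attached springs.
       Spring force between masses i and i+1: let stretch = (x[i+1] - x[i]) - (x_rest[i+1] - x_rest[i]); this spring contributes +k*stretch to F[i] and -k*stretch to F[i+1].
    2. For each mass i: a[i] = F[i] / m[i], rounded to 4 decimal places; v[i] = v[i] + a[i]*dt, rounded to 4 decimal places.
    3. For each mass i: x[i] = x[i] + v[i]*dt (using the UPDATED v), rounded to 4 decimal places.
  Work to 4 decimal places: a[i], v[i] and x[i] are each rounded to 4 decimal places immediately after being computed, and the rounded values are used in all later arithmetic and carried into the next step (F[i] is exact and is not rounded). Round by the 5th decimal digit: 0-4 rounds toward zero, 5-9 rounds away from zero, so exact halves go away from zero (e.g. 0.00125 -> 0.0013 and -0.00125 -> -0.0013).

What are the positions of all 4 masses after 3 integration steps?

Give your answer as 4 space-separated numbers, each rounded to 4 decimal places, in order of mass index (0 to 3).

Answer: 4.9415 7.1170 10.1160 13.8840

Derivation:
Step 0: x=[5.0000 7.0000 10.0000 14.0000] v=[0.0000 0.0000 0.0000 0.0000]
Step 1: x=[4.9900 7.0200 10.0200 13.9800] v=[-0.1000 0.2000 0.2000 -0.2000]
Step 2: x=[4.9703 7.0594 10.0592 13.9408] v=[-0.1970 0.3940 0.3920 -0.3920]
Step 3: x=[4.9415 7.1170 10.1160 13.8840] v=[-0.2881 0.5761 0.5684 -0.5683]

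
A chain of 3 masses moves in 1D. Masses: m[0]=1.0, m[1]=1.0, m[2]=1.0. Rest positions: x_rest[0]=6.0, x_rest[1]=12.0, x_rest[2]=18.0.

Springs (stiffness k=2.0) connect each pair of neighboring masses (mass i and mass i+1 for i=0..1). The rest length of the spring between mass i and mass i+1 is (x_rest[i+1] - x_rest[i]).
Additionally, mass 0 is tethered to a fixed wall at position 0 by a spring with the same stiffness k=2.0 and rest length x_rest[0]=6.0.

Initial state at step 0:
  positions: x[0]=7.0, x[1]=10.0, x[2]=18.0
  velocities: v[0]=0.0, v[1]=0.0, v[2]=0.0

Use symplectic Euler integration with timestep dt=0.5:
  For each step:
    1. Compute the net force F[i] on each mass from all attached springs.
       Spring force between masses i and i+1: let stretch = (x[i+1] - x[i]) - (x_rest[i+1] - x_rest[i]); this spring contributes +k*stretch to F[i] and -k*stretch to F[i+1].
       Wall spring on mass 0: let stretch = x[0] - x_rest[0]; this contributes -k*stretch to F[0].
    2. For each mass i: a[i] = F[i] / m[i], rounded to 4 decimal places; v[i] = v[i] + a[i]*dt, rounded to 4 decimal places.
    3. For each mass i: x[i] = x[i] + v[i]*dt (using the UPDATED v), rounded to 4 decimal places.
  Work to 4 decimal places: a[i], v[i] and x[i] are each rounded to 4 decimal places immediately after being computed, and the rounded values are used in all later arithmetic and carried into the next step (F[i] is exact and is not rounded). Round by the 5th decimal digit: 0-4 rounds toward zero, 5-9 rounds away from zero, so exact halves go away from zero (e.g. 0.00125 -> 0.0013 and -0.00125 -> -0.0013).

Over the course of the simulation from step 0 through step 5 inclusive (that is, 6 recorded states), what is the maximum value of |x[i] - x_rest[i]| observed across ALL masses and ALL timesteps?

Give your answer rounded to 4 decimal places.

Answer: 2.0625

Derivation:
Step 0: x=[7.0000 10.0000 18.0000] v=[0.0000 0.0000 0.0000]
Step 1: x=[5.0000 12.5000 17.0000] v=[-4.0000 5.0000 -2.0000]
Step 2: x=[4.2500 13.5000 16.7500] v=[-1.5000 2.0000 -0.5000]
Step 3: x=[6.0000 11.5000 17.8750] v=[3.5000 -4.0000 2.2500]
Step 4: x=[7.5000 9.9375 18.8125] v=[3.0000 -3.1250 1.8750]
Step 5: x=[6.4688 11.5938 18.3125] v=[-2.0625 3.3125 -1.0000]
Max displacement = 2.0625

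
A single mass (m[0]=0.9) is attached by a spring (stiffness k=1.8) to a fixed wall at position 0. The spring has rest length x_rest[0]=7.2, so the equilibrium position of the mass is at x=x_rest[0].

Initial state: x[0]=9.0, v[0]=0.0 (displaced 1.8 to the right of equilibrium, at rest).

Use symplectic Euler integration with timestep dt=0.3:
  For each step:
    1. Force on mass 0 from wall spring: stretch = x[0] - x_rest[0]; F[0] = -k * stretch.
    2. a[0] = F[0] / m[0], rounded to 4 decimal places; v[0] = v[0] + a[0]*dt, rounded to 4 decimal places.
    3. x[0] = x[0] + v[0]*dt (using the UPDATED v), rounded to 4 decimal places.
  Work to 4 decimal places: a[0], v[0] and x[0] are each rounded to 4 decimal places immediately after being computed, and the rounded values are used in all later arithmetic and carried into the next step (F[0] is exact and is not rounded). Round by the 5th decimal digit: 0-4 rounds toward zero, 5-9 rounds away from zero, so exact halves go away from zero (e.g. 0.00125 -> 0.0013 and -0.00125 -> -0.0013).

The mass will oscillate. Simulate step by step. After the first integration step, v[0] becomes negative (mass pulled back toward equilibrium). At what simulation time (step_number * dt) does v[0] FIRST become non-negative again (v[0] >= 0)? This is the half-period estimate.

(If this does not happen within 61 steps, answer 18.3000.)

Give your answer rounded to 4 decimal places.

Answer: 2.4000

Derivation:
Step 0: x=[9.0000] v=[0.0000]
Step 1: x=[8.6760] v=[-1.0800]
Step 2: x=[8.0863] v=[-1.9656]
Step 3: x=[7.3371] v=[-2.4974]
Step 4: x=[6.5632] v=[-2.5797]
Step 5: x=[5.9039] v=[-2.1976]
Step 6: x=[5.4779] v=[-1.4199]
Step 7: x=[5.3619] v=[-0.3866]
Step 8: x=[5.5768] v=[0.7163]
First v>=0 after going negative at step 8, time=2.4000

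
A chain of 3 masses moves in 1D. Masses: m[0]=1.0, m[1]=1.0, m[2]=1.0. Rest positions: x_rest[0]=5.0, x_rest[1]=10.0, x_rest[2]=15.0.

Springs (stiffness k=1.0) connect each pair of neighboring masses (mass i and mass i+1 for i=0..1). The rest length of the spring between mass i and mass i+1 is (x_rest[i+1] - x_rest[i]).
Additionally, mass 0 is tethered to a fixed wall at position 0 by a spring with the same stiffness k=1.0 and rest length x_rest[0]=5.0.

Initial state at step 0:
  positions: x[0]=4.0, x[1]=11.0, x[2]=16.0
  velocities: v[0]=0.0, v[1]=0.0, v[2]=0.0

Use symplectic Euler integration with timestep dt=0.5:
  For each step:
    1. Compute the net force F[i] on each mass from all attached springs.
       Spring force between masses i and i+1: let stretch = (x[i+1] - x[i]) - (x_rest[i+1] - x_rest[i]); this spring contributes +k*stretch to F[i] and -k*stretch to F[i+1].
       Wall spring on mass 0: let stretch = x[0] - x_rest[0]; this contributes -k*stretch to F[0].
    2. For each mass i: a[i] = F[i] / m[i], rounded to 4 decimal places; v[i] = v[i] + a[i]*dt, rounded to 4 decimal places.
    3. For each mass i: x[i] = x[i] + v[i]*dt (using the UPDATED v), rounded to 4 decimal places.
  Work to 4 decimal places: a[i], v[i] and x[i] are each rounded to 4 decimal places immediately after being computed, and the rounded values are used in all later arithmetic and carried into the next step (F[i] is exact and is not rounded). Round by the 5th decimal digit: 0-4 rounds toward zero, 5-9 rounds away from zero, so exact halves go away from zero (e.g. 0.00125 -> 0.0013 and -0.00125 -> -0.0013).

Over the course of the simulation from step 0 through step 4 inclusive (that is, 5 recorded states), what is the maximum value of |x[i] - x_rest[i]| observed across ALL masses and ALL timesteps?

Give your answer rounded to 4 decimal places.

Step 0: x=[4.0000 11.0000 16.0000] v=[0.0000 0.0000 0.0000]
Step 1: x=[4.7500 10.5000 16.0000] v=[1.5000 -1.0000 0.0000]
Step 2: x=[5.7500 9.9375 15.8750] v=[2.0000 -1.1250 -0.2500]
Step 3: x=[6.3594 9.8125 15.5156] v=[1.2188 -0.2500 -0.7188]
Step 4: x=[6.2422 10.2500 14.9804] v=[-0.2344 0.8750 -1.0704]
Max displacement = 1.3594

Answer: 1.3594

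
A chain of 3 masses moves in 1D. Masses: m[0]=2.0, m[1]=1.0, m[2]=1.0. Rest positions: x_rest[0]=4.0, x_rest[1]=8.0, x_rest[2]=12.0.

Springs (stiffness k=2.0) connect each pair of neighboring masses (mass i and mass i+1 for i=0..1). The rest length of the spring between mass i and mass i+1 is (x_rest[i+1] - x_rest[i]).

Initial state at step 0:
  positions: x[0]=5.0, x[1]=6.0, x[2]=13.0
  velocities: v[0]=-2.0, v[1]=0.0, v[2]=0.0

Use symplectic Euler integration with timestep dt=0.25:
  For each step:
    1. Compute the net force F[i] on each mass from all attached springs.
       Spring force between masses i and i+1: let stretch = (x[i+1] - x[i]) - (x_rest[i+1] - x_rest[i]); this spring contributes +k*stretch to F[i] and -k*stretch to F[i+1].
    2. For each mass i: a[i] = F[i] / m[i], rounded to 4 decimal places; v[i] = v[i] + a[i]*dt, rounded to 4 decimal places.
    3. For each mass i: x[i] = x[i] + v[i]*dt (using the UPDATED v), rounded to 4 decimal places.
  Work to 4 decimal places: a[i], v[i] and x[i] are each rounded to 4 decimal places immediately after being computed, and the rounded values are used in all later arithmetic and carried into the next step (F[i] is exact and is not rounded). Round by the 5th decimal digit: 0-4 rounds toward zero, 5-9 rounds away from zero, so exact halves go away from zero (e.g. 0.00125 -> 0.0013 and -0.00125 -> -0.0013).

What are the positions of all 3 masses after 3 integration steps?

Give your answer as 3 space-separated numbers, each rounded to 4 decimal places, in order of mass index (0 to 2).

Step 0: x=[5.0000 6.0000 13.0000] v=[-2.0000 0.0000 0.0000]
Step 1: x=[4.3125 6.7500 12.6250] v=[-2.7500 3.0000 -1.5000]
Step 2: x=[3.5274 7.9297 12.0156] v=[-3.1406 4.7188 -2.4375]
Step 3: x=[2.7674 9.0699 11.3955] v=[-3.0400 4.5606 -2.4805]

Answer: 2.7674 9.0699 11.3955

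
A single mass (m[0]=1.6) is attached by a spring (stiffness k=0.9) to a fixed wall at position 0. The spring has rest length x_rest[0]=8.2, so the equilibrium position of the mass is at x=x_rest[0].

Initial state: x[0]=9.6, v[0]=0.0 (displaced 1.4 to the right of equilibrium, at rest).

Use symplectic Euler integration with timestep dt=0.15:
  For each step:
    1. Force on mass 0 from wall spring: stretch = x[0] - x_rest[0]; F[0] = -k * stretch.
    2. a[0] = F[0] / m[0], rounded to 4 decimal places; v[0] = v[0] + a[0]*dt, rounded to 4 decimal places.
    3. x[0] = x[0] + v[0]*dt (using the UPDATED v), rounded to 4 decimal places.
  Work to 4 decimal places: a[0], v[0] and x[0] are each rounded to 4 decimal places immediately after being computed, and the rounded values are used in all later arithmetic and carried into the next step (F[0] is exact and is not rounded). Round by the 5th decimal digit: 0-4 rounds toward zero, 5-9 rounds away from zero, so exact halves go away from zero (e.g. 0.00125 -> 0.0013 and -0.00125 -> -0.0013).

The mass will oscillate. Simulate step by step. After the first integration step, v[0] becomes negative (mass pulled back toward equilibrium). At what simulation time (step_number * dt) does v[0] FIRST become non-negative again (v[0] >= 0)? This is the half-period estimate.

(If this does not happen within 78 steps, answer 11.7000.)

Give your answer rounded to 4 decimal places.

Step 0: x=[9.6000] v=[0.0000]
Step 1: x=[9.5823] v=[-0.1181]
Step 2: x=[9.5471] v=[-0.2347]
Step 3: x=[9.4948] v=[-0.3484]
Step 4: x=[9.4262] v=[-0.4576]
Step 5: x=[9.3420] v=[-0.5611]
Step 6: x=[9.2434] v=[-0.6575]
Step 7: x=[9.1316] v=[-0.7455]
Step 8: x=[9.0080] v=[-0.8241]
Step 9: x=[8.8742] v=[-0.8923]
Step 10: x=[8.7318] v=[-0.9492]
Step 11: x=[8.5827] v=[-0.9941]
Step 12: x=[8.4287] v=[-1.0264]
Step 13: x=[8.2718] v=[-1.0457]
Step 14: x=[8.1140] v=[-1.0518]
Step 15: x=[7.9573] v=[-1.0445]
Step 16: x=[7.8037] v=[-1.0240]
Step 17: x=[7.6551] v=[-0.9906]
Step 18: x=[7.5134] v=[-0.9446]
Step 19: x=[7.3804] v=[-0.8867]
Step 20: x=[7.2578] v=[-0.8176]
Step 21: x=[7.1471] v=[-0.7381]
Step 22: x=[7.0497] v=[-0.6493]
Step 23: x=[6.9669] v=[-0.5523]
Step 24: x=[6.8997] v=[-0.4483]
Step 25: x=[6.8489] v=[-0.3386]
Step 26: x=[6.8152] v=[-0.2246]
Step 27: x=[6.7990] v=[-0.1078]
Step 28: x=[6.8006] v=[0.0104]
First v>=0 after going negative at step 28, time=4.2000

Answer: 4.2000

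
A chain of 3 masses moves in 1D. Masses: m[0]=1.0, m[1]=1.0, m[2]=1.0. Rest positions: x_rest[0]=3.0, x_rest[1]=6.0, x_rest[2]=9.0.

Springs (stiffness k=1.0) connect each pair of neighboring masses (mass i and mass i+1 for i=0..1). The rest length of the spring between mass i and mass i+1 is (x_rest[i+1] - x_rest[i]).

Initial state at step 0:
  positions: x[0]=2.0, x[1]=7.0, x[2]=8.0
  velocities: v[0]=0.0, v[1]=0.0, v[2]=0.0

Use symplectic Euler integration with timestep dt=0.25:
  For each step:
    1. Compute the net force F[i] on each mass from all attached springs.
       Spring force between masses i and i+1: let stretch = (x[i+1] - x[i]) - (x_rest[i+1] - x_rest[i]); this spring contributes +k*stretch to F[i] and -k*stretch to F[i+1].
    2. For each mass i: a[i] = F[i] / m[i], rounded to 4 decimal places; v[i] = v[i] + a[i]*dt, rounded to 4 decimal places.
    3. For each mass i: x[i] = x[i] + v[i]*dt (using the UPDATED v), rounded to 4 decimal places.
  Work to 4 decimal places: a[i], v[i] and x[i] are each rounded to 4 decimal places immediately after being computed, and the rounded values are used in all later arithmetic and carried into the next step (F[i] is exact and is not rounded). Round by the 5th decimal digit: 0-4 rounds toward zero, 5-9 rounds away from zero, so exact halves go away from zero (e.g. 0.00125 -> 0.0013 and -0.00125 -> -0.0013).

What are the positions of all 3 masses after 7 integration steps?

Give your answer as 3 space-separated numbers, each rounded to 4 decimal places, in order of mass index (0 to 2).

Answer: 3.3437 4.3128 9.3437

Derivation:
Step 0: x=[2.0000 7.0000 8.0000] v=[0.0000 0.0000 0.0000]
Step 1: x=[2.1250 6.7500 8.1250] v=[0.5000 -1.0000 0.5000]
Step 2: x=[2.3516 6.2969 8.3516] v=[0.9063 -1.8125 0.9063]
Step 3: x=[2.6373 5.7256 8.6373] v=[1.1426 -2.2852 1.1426]
Step 4: x=[2.9285 5.1433 8.9285] v=[1.1647 -2.3294 1.1647]
Step 5: x=[3.1706 4.6591 9.1706] v=[0.9684 -1.9368 0.9684]
Step 6: x=[3.3182 4.3638 9.3182] v=[0.5905 -1.1811 0.5905]
Step 7: x=[3.3437 4.3128 9.3437] v=[0.1019 -0.2039 0.1019]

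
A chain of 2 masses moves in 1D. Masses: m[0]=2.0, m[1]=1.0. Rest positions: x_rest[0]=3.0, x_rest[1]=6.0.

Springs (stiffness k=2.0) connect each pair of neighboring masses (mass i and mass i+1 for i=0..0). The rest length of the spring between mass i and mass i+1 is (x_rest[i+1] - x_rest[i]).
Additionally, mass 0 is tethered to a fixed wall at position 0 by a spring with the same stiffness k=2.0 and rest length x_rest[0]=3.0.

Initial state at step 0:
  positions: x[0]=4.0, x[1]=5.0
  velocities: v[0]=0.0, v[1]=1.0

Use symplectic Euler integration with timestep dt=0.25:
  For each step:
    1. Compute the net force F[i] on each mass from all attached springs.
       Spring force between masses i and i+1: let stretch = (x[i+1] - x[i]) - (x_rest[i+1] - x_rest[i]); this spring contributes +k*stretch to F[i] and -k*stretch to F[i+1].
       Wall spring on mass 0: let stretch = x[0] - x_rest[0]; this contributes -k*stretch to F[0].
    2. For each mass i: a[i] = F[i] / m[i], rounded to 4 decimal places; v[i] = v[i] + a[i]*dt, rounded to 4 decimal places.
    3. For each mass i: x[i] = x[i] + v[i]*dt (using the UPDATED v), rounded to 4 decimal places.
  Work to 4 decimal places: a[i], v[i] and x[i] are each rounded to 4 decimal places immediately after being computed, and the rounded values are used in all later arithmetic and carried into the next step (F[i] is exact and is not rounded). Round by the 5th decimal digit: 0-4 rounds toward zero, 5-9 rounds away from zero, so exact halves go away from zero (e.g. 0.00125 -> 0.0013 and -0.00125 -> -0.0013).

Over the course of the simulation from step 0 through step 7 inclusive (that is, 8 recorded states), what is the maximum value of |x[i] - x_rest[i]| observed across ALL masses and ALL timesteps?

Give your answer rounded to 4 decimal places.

Answer: 1.9925

Derivation:
Step 0: x=[4.0000 5.0000] v=[0.0000 1.0000]
Step 1: x=[3.8125 5.5000] v=[-0.7500 2.0000]
Step 2: x=[3.4922 6.1641] v=[-1.2813 2.6563]
Step 3: x=[3.1206 6.8692] v=[-1.4864 2.8204]
Step 4: x=[2.7883 7.4807] v=[-1.3294 2.4461]
Step 5: x=[2.5750 7.8807] v=[-0.8534 1.5999]
Step 6: x=[2.5323 7.9925] v=[-0.1707 0.4471]
Step 7: x=[2.6726 7.7968] v=[0.5613 -0.7830]
Max displacement = 1.9925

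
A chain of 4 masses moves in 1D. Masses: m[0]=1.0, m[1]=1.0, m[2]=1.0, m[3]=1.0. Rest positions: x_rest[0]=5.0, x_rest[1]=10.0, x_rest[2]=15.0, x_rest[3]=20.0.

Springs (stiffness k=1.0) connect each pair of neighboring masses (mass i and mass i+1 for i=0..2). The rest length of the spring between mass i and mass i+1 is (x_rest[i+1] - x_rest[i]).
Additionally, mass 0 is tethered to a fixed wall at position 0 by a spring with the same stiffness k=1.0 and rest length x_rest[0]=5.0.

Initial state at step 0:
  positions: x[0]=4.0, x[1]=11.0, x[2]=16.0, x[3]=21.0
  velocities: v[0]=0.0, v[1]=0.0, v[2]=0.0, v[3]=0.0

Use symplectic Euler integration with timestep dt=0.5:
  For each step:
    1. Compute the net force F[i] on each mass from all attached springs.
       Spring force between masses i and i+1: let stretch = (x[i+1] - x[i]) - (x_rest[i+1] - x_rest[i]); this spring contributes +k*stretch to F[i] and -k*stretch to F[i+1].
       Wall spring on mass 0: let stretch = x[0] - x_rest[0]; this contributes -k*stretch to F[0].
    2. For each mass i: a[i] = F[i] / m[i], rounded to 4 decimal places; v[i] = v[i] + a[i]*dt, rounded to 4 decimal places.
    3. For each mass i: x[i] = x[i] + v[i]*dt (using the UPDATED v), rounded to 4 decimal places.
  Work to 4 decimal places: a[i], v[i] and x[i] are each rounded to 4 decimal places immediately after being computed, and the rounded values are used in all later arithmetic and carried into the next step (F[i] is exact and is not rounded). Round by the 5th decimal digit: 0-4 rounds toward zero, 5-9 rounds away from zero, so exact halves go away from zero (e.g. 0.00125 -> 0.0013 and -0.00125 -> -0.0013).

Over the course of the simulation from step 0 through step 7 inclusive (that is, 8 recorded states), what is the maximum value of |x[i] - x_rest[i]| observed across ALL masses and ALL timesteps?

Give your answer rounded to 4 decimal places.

Answer: 1.3594

Derivation:
Step 0: x=[4.0000 11.0000 16.0000 21.0000] v=[0.0000 0.0000 0.0000 0.0000]
Step 1: x=[4.7500 10.5000 16.0000 21.0000] v=[1.5000 -1.0000 0.0000 0.0000]
Step 2: x=[5.7500 9.9375 15.8750 21.0000] v=[2.0000 -1.1250 -0.2500 0.0000]
Step 3: x=[6.3594 9.8125 15.5469 20.9688] v=[1.2188 -0.2500 -0.6563 -0.0625]
Step 4: x=[6.2422 10.2579 15.1406 20.8321] v=[-0.2344 0.8907 -0.8126 -0.2735]
Step 5: x=[5.5684 10.9200 14.9365 20.5225] v=[-1.3477 1.3242 -0.4082 -0.6193]
Step 6: x=[4.8404 11.2484 15.1248 20.0664] v=[-1.4561 0.6567 0.3766 -0.9123]
Step 7: x=[4.5043 10.9439 15.5794 19.6249] v=[-0.6723 -0.6091 0.9092 -0.8831]
Max displacement = 1.3594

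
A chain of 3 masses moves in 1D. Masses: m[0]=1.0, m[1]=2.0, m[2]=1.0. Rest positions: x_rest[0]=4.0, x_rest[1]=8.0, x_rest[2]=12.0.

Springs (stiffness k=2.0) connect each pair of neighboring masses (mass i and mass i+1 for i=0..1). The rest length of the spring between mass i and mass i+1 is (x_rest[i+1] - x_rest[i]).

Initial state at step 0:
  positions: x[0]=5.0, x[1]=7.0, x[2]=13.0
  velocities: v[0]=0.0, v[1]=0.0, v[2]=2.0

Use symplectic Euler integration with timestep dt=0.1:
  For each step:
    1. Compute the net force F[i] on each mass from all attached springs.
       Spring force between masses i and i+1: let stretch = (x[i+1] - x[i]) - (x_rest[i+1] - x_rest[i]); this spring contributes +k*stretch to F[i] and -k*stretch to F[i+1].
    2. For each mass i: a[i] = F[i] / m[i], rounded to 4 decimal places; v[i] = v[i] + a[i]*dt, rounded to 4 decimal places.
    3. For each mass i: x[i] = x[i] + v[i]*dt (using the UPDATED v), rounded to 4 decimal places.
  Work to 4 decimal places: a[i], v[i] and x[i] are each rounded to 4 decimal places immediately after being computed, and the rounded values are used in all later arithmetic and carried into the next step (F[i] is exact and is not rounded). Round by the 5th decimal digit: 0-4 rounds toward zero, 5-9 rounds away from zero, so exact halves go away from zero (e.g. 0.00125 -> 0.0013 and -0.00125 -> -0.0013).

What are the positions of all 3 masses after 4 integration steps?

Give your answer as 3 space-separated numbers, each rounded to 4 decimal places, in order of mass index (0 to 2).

Answer: 4.6238 7.3960 13.3843

Derivation:
Step 0: x=[5.0000 7.0000 13.0000] v=[0.0000 0.0000 2.0000]
Step 1: x=[4.9600 7.0400 13.1600] v=[-0.4000 0.4000 1.6000]
Step 2: x=[4.8816 7.1204 13.2776] v=[-0.7840 0.8040 1.1760]
Step 3: x=[4.7680 7.2400 13.3521] v=[-1.1362 1.1958 0.7446]
Step 4: x=[4.6238 7.3960 13.3843] v=[-1.4418 1.5598 0.3222]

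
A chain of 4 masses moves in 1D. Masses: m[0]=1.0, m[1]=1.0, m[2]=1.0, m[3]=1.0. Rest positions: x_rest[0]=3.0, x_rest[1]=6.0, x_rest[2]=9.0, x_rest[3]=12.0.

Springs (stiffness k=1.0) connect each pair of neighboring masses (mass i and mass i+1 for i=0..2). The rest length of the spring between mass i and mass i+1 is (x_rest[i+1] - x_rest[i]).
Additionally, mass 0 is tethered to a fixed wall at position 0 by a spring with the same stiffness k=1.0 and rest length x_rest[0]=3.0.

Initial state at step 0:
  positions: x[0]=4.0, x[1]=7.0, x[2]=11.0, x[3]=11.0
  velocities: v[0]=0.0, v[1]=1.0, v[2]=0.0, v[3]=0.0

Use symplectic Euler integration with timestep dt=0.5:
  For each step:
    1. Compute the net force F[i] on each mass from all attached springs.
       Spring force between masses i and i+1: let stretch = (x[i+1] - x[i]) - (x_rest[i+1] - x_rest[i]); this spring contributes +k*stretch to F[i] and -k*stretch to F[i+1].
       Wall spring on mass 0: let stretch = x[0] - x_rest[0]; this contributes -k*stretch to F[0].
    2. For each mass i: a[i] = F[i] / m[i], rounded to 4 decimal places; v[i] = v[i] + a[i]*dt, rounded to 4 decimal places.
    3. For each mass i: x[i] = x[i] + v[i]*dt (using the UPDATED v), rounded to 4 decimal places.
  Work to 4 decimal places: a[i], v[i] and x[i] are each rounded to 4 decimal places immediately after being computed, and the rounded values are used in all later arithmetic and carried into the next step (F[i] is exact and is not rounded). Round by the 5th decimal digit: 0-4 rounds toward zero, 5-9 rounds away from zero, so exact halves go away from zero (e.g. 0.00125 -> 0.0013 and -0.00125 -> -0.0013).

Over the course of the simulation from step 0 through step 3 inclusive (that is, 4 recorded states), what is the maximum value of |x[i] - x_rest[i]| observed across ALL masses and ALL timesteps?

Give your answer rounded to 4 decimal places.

Step 0: x=[4.0000 7.0000 11.0000 11.0000] v=[0.0000 1.0000 0.0000 0.0000]
Step 1: x=[3.7500 7.7500 10.0000 11.7500] v=[-0.5000 1.5000 -2.0000 1.5000]
Step 2: x=[3.5625 8.0625 8.8750 12.8125] v=[-0.3750 0.6250 -2.2500 2.1250]
Step 3: x=[3.6094 7.4531 8.5313 13.6407] v=[0.0938 -1.2188 -0.6875 1.6563]
Max displacement = 2.0625

Answer: 2.0625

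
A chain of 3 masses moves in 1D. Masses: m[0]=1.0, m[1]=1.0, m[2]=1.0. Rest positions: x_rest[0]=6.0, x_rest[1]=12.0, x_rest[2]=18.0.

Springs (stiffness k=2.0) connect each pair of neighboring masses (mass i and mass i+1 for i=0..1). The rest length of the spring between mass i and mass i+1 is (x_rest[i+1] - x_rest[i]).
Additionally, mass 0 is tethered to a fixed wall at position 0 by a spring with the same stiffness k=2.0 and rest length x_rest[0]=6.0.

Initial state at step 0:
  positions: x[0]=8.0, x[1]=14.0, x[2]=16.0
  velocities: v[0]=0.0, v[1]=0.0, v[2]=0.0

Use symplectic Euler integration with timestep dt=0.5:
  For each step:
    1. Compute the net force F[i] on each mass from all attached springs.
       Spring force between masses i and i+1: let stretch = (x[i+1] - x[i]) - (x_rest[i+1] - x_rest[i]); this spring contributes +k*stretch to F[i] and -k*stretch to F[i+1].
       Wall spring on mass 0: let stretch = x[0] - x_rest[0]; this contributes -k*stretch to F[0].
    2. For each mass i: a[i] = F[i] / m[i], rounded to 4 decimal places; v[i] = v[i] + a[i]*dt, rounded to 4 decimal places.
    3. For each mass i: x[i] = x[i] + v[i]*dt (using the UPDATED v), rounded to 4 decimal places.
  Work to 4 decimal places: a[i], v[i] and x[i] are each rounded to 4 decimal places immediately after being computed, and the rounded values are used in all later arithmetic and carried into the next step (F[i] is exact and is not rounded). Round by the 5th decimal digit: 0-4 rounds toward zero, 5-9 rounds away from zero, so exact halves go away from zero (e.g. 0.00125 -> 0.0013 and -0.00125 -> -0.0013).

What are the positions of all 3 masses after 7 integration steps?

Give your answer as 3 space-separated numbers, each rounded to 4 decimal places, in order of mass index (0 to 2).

Answer: 8.6407 12.3282 16.2032

Derivation:
Step 0: x=[8.0000 14.0000 16.0000] v=[0.0000 0.0000 0.0000]
Step 1: x=[7.0000 12.0000 18.0000] v=[-2.0000 -4.0000 4.0000]
Step 2: x=[5.0000 10.5000 20.0000] v=[-4.0000 -3.0000 4.0000]
Step 3: x=[3.2500 11.0000 20.2500] v=[-3.5000 1.0000 0.5000]
Step 4: x=[3.7500 12.2500 18.8750] v=[1.0000 2.5000 -2.7500]
Step 5: x=[6.6250 12.5625 17.1875] v=[5.7500 0.6250 -3.3750]
Step 6: x=[9.1563 12.2188 16.1875] v=[5.0625 -0.6875 -2.0000]
Step 7: x=[8.6407 12.3282 16.2032] v=[-1.0313 0.2187 0.0313]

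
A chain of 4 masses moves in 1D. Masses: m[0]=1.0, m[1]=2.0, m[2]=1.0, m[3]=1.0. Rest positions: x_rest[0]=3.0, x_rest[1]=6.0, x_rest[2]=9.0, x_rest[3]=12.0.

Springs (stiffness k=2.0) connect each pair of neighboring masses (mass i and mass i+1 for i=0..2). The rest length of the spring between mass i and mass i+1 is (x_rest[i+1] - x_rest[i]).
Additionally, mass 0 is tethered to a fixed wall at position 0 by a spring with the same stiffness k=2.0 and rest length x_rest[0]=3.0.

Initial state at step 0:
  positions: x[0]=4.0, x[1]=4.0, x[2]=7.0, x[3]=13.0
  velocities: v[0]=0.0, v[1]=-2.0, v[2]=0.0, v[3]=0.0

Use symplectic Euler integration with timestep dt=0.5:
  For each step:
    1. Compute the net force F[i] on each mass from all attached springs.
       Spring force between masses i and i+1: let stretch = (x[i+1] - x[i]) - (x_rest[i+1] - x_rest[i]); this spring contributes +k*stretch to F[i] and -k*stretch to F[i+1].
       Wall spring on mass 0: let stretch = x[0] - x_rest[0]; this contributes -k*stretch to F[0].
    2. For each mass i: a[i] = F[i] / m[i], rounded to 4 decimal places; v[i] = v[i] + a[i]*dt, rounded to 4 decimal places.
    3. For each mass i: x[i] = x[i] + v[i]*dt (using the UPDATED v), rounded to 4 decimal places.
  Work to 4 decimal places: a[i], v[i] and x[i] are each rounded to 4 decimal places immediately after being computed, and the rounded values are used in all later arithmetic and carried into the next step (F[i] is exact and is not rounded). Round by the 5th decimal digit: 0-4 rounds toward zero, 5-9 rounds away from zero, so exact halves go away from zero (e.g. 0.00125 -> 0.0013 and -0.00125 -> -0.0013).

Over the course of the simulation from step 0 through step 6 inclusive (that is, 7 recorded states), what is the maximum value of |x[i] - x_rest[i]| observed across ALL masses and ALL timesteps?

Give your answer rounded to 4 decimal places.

Step 0: x=[4.0000 4.0000 7.0000 13.0000] v=[0.0000 -2.0000 0.0000 0.0000]
Step 1: x=[2.0000 3.7500 8.5000 11.5000] v=[-4.0000 -0.5000 3.0000 -3.0000]
Step 2: x=[-0.1250 4.2500 9.1250 10.0000] v=[-4.2500 1.0000 1.2500 -3.0000]
Step 3: x=[0.0000 4.8750 7.7500 9.5625] v=[0.2500 1.2500 -2.7500 -0.8750]
Step 4: x=[2.5625 5.0000 5.8438 9.7188] v=[5.1250 0.2500 -3.8125 0.3125]
Step 5: x=[5.0625 4.7266 5.4532 9.4376] v=[5.0000 -0.5469 -0.7813 -0.5625]
Step 6: x=[4.8633 4.7188 6.6915 8.6642] v=[-0.3984 -0.0157 2.4765 -1.5469]
Max displacement = 3.5468

Answer: 3.5468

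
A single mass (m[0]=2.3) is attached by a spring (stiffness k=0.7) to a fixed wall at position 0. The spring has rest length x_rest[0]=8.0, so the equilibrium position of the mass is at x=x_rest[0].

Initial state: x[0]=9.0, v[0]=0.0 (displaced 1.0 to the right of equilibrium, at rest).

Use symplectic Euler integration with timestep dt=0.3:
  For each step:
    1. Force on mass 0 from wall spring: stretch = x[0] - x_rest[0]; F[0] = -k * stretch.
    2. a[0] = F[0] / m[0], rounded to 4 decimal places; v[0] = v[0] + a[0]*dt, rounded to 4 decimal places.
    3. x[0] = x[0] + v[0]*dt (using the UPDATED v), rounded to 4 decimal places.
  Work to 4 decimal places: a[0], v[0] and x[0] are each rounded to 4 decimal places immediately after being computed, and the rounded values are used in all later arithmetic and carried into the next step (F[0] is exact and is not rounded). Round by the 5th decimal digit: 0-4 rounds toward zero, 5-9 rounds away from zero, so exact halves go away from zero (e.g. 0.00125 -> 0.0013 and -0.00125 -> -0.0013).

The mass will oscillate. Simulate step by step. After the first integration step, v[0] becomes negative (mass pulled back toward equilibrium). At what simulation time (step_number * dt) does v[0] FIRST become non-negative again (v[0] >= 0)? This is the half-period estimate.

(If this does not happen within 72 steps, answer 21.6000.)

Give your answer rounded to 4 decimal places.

Answer: 5.7000

Derivation:
Step 0: x=[9.0000] v=[0.0000]
Step 1: x=[8.9726] v=[-0.0913]
Step 2: x=[8.9186] v=[-0.1801]
Step 3: x=[8.8394] v=[-0.2640]
Step 4: x=[8.7372] v=[-0.3407]
Step 5: x=[8.6148] v=[-0.4080]
Step 6: x=[8.4756] v=[-0.4641]
Step 7: x=[8.3234] v=[-0.5075]
Step 8: x=[8.1623] v=[-0.5370]
Step 9: x=[7.9968] v=[-0.5518]
Step 10: x=[7.8314] v=[-0.5515]
Step 11: x=[7.6706] v=[-0.5361]
Step 12: x=[7.5188] v=[-0.5060]
Step 13: x=[7.3802] v=[-0.4621]
Step 14: x=[7.2586] v=[-0.4055]
Step 15: x=[7.1573] v=[-0.3378]
Step 16: x=[7.0790] v=[-0.2609]
Step 17: x=[7.0260] v=[-0.1768]
Step 18: x=[6.9996] v=[-0.0879]
Step 19: x=[7.0007] v=[0.0035]
First v>=0 after going negative at step 19, time=5.7000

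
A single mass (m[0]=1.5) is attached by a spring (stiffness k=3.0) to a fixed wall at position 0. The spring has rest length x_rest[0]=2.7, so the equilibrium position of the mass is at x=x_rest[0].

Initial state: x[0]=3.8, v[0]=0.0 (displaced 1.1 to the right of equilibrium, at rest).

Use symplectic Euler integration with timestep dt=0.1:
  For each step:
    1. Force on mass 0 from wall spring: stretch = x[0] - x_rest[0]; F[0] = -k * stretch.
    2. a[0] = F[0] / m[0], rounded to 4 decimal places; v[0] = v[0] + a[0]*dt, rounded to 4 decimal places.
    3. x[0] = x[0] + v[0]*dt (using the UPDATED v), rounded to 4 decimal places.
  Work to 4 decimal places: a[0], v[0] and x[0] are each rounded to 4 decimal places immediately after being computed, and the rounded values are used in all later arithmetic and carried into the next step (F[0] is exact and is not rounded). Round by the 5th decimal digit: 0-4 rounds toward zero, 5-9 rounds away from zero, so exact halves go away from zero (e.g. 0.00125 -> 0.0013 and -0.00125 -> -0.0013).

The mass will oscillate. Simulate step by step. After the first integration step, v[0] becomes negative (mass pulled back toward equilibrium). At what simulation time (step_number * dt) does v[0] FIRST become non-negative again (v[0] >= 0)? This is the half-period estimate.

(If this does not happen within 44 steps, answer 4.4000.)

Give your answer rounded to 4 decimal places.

Answer: 2.3000

Derivation:
Step 0: x=[3.8000] v=[0.0000]
Step 1: x=[3.7780] v=[-0.2200]
Step 2: x=[3.7344] v=[-0.4356]
Step 3: x=[3.6702] v=[-0.6425]
Step 4: x=[3.5866] v=[-0.8365]
Step 5: x=[3.4852] v=[-1.0138]
Step 6: x=[3.3681] v=[-1.1708]
Step 7: x=[3.2377] v=[-1.3044]
Step 8: x=[3.0965] v=[-1.4119]
Step 9: x=[2.9474] v=[-1.4912]
Step 10: x=[2.7933] v=[-1.5407]
Step 11: x=[2.6374] v=[-1.5594]
Step 12: x=[2.4827] v=[-1.5469]
Step 13: x=[2.3324] v=[-1.5034]
Step 14: x=[2.1894] v=[-1.4299]
Step 15: x=[2.0566] v=[-1.3278]
Step 16: x=[1.9367] v=[-1.1991]
Step 17: x=[1.8321] v=[-1.0464]
Step 18: x=[1.7448] v=[-0.8728]
Step 19: x=[1.6766] v=[-0.6818]
Step 20: x=[1.6289] v=[-0.4771]
Step 21: x=[1.6026] v=[-0.2629]
Step 22: x=[1.5983] v=[-0.0434]
Step 23: x=[1.6160] v=[0.1769]
First v>=0 after going negative at step 23, time=2.3000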